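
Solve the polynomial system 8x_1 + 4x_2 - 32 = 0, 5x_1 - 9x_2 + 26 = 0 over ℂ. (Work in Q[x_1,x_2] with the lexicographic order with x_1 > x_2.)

{(2, 4)}

Compute a lex Gröbner basis by Buchberger's algorithm.
f_1 = 8x_1 + 4x_2 - 32, LT = x_1.
f_2 = 5x_1 - 9x_2 + 26, LT = x_1.

S(f_1,f_2): lcm = x_1. S = 23/10x_2 - 46/5.
  reduce S modulo (f_1, f_2):
  remainder 23/10x_2 - 46/5 ≠ 0; add h_3 = 23/10x_2 - 46/5 to the basis.

The other S-polynomials (S(f_1,h_3), S(f_2,h_3)) all reduce to 0 modulo the current basis, so we have a Gröbner basis.
Inter-reduce: drop elements whose leading term is divisible by another's, tail-reduce, and make monic.
Reduced Gröbner basis: {x_1 - 2, x_2 - 4}.

From the last basis element, x_2 - 4 = 0, so x_2 takes values in {4}. Each choice, substituted upward through the basis, yields the corresponding point(s) of the solution set.
  x_2 = 4: the earlier basis element becomes x_1 - 2 = 0, giving x_1 = 2 — point (2, 4).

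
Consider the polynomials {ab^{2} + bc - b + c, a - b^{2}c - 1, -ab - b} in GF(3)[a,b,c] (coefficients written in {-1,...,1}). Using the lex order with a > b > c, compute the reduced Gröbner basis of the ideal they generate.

G = {a - c^{3} - 1, b^{2} - c^{2}, bc - b - c^{2} + c, c^{4} - c}

This is the nonlinear analogue of row-reducing a linear system.

f_1 = ab^{2} + bc - b + c, LT = ab^{2}.
f_2 = a - b^{2}c - 1, LT = a.
f_3 = -ab - b, LT = ab.

S(f_1,f_2): lcm = ab^{2}. S = b^{4}c + b^{2} + bc - b + c.
  leading term b^{4}c: no divisor's leading term divides it; move b^{4}c to the remainder.
  leading term b^{2}: no divisor's leading term divides it; move b^{2} to the remainder.
  leading term bc: no divisor's leading term divides it; move bc to the remainder.
  leading term b: no divisor's leading term divides it; move -b to the remainder.
  leading term c: no divisor's leading term divides it; move c to the remainder.
  remainder b^{4}c + b^{2} + bc - b + c ≠ 0; add g_4 = b^{4}c + b^{2} + bc - b + c to the basis.

S(f_1,f_3): lcm = ab^{2}. S = -b^{2} + bc - b + c.
  leading term b^{2}: no divisor's leading term divides it; move -b^{2} to the remainder.
  leading term bc: no divisor's leading term divides it; move bc to the remainder.
  leading term b: no divisor's leading term divides it; move -b to the remainder.
  leading term c: no divisor's leading term divides it; move c to the remainder.
  remainder -b^{2} + bc - b + c ≠ 0; add g_5 = -b^{2} + bc - b + c to the basis.

S(f_2,f_3): lcm = ab. S = -b^{3}c + b.
  leading term b^{3}c: subtract (bc)·g_5 from -b^{3}c + b → -b^{2}c^{2} + b^{2}c - bc^{2} + b
  leading term b^{2}c^{2}: subtract (c^{2})·g_5 from -b^{2}c^{2} + b^{2}c - bc^{2} + b → b^{2}c - bc^{3} + b - c^{3}
  leading term b^{2}c: subtract (-c)·g_5 from b^{2}c - bc^{3} + b - c^{3} → -bc^{3} + bc^{2} - bc + b - c^{3} + c^{2}
  leading term bc^{3}: no divisor's leading term divides it; move -bc^{3} to the remainder.
  leading term bc^{2}: no divisor's leading term divides it; move bc^{2} to the remainder.
  leading term bc: no divisor's leading term divides it; move -bc to the remainder.
  leading term b: no divisor's leading term divides it; move b to the remainder.
  leading term c^{3}: no divisor's leading term divides it; move -c^{3} to the remainder.
  leading term c^{2}: no divisor's leading term divides it; move c^{2} to the remainder.
  remainder -bc^{3} + bc^{2} - bc + b - c^{3} + c^{2} ≠ 0; add g_6 = -bc^{3} + bc^{2} - bc + b - c^{3} + c^{2} to the basis.

S(f_3,g_4): lcm = ab^{4}c. S = -ab^{2} - abc + ab - ac + b^{4}c.
  leading term ab^{2}: subtract (-1)·f_1 from -ab^{2} - abc + ab - ac + b^{4}c → -abc + ab - ac + b^{4}c + bc - b + c
  leading term abc: subtract (-bc)·f_2 from -abc + ab - ac + b^{4}c + bc - b + c → ab - ac + b^{4}c - b^{3}c^{2} - b + c
  leading term ab: subtract (b)·f_2 from ab - ac + b^{4}c - b^{3}c^{2} - b + c → -ac + b^{4}c - b^{3}c^{2} + b^{3}c + c
  leading term ac: subtract (-c)·f_2 from -ac + b^{4}c - b^{3}c^{2} + b^{3}c + c → b^{4}c - b^{3}c^{2} + b^{3}c - b^{2}c^{2}
  leading term b^{4}c: subtract (1)·g_4 from b^{4}c - b^{3}c^{2} + b^{3}c - b^{2}c^{2} → -b^{3}c^{2} + b^{3}c - b^{2}c^{2} - b^{2} - bc + b - c
  leading term b^{3}c^{2}: subtract (bc^{2})·g_5 from -b^{3}c^{2} + b^{3}c - b^{2}c^{2} - b^{2} - bc + b - c → b^{3}c - b^{2}c^{3} - b^{2} - bc^{3} - bc + b - c
  leading term b^{3}c: subtract (-bc)·g_5 from b^{3}c - b^{2}c^{3} - b^{2} - bc^{3} - bc + b - c → -b^{2}c^{3} + b^{2}c^{2} - b^{2}c - b^{2} - bc^{3} + bc^{2} - bc + b - c
  leading term b^{2}c^{3}: subtract (c^{3})·g_5 from -b^{2}c^{3} + b^{2}c^{2} - b^{2}c - b^{2} - bc^{3} + bc^{2} - bc + b - c → b^{2}c^{2} - b^{2}c - b^{2} - bc^{4} + bc^{2} - bc + b - c^{4} - c
  leading term b^{2}c^{2}: subtract (-c^{2})·g_5 from b^{2}c^{2} - b^{2}c - b^{2} - bc^{4} + bc^{2} - bc + b - c^{4} - c → -b^{2}c - b^{2} - bc^{4} + bc^{3} - bc + b - c^{4} + c^{3} - c
  leading term b^{2}c: subtract (c)·g_5 from -b^{2}c - b^{2} - bc^{4} + bc^{3} - bc + b - c^{4} + c^{3} - c → -b^{2} - bc^{4} + bc^{3} - bc^{2} + b - c^{4} + c^{3} - c^{2} - c
  leading term b^{2}: subtract (1)·g_5 from -b^{2} - bc^{4} + bc^{3} - bc^{2} + b - c^{4} + c^{3} - c^{2} - c → -bc^{4} + bc^{3} - bc^{2} - bc - b - c^{4} + c^{3} - c^{2} + c
  leading term bc^{4}: subtract (c)·g_6 from -bc^{4} + bc^{3} - bc^{2} - bc - b - c^{4} + c^{3} - c^{2} + c → bc - b - c^{2} + c
  leading term bc: no divisor's leading term divides it; move bc to the remainder.
  leading term b: no divisor's leading term divides it; move -b to the remainder.
  leading term c^{2}: no divisor's leading term divides it; move -c^{2} to the remainder.
  leading term c: no divisor's leading term divides it; move c to the remainder.
  remainder bc - b - c^{2} + c ≠ 0; add g_7 = bc - b - c^{2} + c to the basis.

S(f_3,g_6): lcm = abc^{3}. S = abc^{2} - abc + ab - ac^{3} + ac^{2} + bc^{3}.
  leading term abc^{2}: subtract (bc^{2})·f_2 from abc^{2} - abc + ab - ac^{3} + ac^{2} + bc^{3} → -abc + ab - ac^{3} + ac^{2} + b^{3}c^{3} + bc^{3} + bc^{2}
  leading term abc: subtract (-bc)·f_2 from -abc + ab - ac^{3} + ac^{2} + b^{3}c^{3} + bc^{3} + bc^{2} → ab - ac^{3} + ac^{2} + b^{3}c^{3} - b^{3}c^{2} + bc^{3} + bc^{2} - bc
  leading term ab: subtract (b)·f_2 from ab - ac^{3} + ac^{2} + b^{3}c^{3} - b^{3}c^{2} + bc^{3} + bc^{2} - bc → -ac^{3} + ac^{2} + b^{3}c^{3} - b^{3}c^{2} + b^{3}c + bc^{3} + bc^{2} - bc + b
  leading term ac^{3}: subtract (-c^{3})·f_2 from -ac^{3} + ac^{2} + b^{3}c^{3} - b^{3}c^{2} + b^{3}c + bc^{3} + bc^{2} - bc + b → ac^{2} + b^{3}c^{3} - b^{3}c^{2} + b^{3}c - b^{2}c^{4} + bc^{3} + bc^{2} - bc + b - c^{3}
  leading term ac^{2}: subtract (c^{2})·f_2 from ac^{2} + b^{3}c^{3} - b^{3}c^{2} + b^{3}c - b^{2}c^{4} + bc^{3} + bc^{2} - bc + b - c^{3} → b^{3}c^{3} - b^{3}c^{2} + b^{3}c - b^{2}c^{4} + b^{2}c^{3} + bc^{3} + bc^{2} - bc + b - c^{3} + c^{2}
  leading term b^{3}c^{3}: subtract (-bc^{3})·g_5 from b^{3}c^{3} - b^{3}c^{2} + b^{3}c - b^{2}c^{4} + b^{2}c^{3} + bc^{3} + bc^{2} - bc + b - c^{3} + c^{2} → -b^{3}c^{2} + b^{3}c + bc^{4} + bc^{3} + bc^{2} - bc + b - c^{3} + c^{2}
  leading term b^{3}c^{2}: subtract (bc^{2})·g_5 from -b^{3}c^{2} + b^{3}c + bc^{4} + bc^{3} + bc^{2} - bc + b - c^{3} + c^{2} → b^{3}c - b^{2}c^{3} + b^{2}c^{2} + bc^{4} + bc^{2} - bc + b - c^{3} + c^{2}
  leading term b^{3}c: subtract (-bc)·g_5 from b^{3}c - b^{2}c^{3} + b^{2}c^{2} + bc^{4} + bc^{2} - bc + b - c^{3} + c^{2} → -b^{2}c^{3} - b^{2}c^{2} - b^{2}c + bc^{4} - bc^{2} - bc + b - c^{3} + c^{2}
  leading term b^{2}c^{3}: subtract (c^{3})·g_5 from -b^{2}c^{3} - b^{2}c^{2} - b^{2}c + bc^{4} - bc^{2} - bc + b - c^{3} + c^{2} → -b^{2}c^{2} - b^{2}c + bc^{3} - bc^{2} - bc + b - c^{4} - c^{3} + c^{2}
  leading term b^{2}c^{2}: subtract (c^{2})·g_5 from -b^{2}c^{2} - b^{2}c + bc^{3} - bc^{2} - bc + b - c^{4} - c^{3} + c^{2} → -b^{2}c - bc + b - c^{4} + c^{3} + c^{2}
  leading term b^{2}c: subtract (c)·g_5 from -b^{2}c - bc + b - c^{4} + c^{3} + c^{2} → -bc^{2} + b - c^{4} + c^{3}
  leading term bc^{2}: subtract (-c)·g_7 from -bc^{2} + b - c^{4} + c^{3} → -bc + b - c^{4} + c^{2}
  leading term bc: subtract (-1)·g_7 from -bc + b - c^{4} + c^{2} → -c^{4} + c
  leading term c^{4}: no divisor's leading term divides it; move -c^{4} to the remainder.
  leading term c: no divisor's leading term divides it; move c to the remainder.
  remainder -c^{4} + c ≠ 0; add g_8 = -c^{4} + c to the basis.

The other S-polynomials (S(f_1,g_4), S(f_2,g_4), S(f_1,g_5), S(f_2,g_5), S(f_3,g_5), S(g_4,g_5), S(f_1,g_6), S(f_2,g_6), S(g_4,g_6), S(g_5,g_6), S(f_1,g_7), S(f_2,g_7), S(f_3,g_7), S(g_4,g_7), S(g_5,g_7), S(g_6,g_7), S(f_1,g_8), S(f_2,g_8), S(f_3,g_8), S(g_4,g_8), S(g_5,g_8), S(g_6,g_8), S(g_7,g_8)) all reduce to 0 modulo the current basis, so we have a Gröbner basis.
Inter-reduce: drop elements whose leading term is divisible by another's, tail-reduce, and make monic.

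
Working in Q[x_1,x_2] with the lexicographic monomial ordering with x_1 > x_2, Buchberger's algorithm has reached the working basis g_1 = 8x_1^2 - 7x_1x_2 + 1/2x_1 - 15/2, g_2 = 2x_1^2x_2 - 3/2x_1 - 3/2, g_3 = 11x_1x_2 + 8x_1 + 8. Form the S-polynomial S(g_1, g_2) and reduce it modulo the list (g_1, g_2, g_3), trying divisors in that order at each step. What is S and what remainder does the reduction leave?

S(g_1, g_2) = -7/8x_1x_2^2 + 1/16x_1x_2 + 3/4x_1 - 15/16x_2 + 3/4; remainder on division = 117/484x_1 - 53/176x_2 + 117/484.

lcm(LM(g_1), LM(g_2)) = x_1^2x_2.
S = (lcm/LT(g_1))·g_1 − (lcm/LT(g_2))·g_2 = -7/8x_1x_2^2 + 1/16x_1x_2 + 3/4x_1 - 15/16x_2 + 3/4.
Reduce S modulo (g_1, g_2, g_3) in that order:
  leading term x_1x_2^2: subtract (-7/88x_2)·g_3 from -7/8x_1x_2^2 + 1/16x_1x_2 + 3/4x_1 - 15/16x_2 + 3/4 → 123/176x_1x_2 + 3/4x_1 - 53/176x_2 + 3/4
  leading term x_1x_2: subtract (123/1936)·g_3 from 123/176x_1x_2 + 3/4x_1 - 53/176x_2 + 3/4 → 117/484x_1 - 53/176x_2 + 117/484
  leading term x_1: no divisor's leading term divides it; move 117/484x_1 to the remainder.
  leading term x_2: no divisor's leading term divides it; move -53/176x_2 to the remainder.
  leading term 1: no divisor's leading term divides it; move 117/484 to the remainder.
The remainder 117/484x_1 - 53/176x_2 + 117/484 is nonzero, so it would be added as the next basis element.
An S-polynomial is built so that the two leading terms cancel; whether anything survives reduction is exactly the Gröbner-basis criterion.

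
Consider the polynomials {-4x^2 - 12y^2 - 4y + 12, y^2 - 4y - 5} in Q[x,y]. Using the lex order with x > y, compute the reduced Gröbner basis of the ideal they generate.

G = {x^2 + 13y + 12, y^2 - 4y - 5}

Buchberger's algorithm terminates because the ascending chain of leading-term ideals stabilizes.

f_1 = -4x^2 - 12y^2 - 4y + 12, LT = x^2.
f_2 = y^2 - 4y - 5, LT = y^2.

The S-polynomials (S(f_1,f_2)) all reduce to 0 modulo the current basis, so we have a Gröbner basis.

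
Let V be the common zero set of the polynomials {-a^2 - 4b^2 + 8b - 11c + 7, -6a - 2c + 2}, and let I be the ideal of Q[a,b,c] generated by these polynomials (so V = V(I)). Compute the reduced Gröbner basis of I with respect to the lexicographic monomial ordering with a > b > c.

G = {a + 1/3c - 1/3, b^2 - 2b + 1/36c^2 + 97/36c - 31/18}

f_1 = -a^2 - 4b^2 + 8b - 11c + 7, LT = a^2.
f_2 = -6a - 2c + 2, LT = a.

S(f_1,f_2): lcm = a^2. S = -1/3ac + 1/3a + 4b^2 - 8b + 11c - 7.
  reduce S modulo (f_1, f_2):
  remainder 4b^2 - 8b + 1/9c^2 + 97/9c - 62/9 ≠ 0; add g_3 = 4b^2 - 8b + 1/9c^2 + 97/9c - 62/9 to the basis.

The other S-polynomials (S(f_1,g_3), S(f_2,g_3)) all reduce to 0 modulo the current basis, so we have a Gröbner basis.
Inter-reduce: drop elements whose leading term is divisible by another's, tail-reduce, and make monic.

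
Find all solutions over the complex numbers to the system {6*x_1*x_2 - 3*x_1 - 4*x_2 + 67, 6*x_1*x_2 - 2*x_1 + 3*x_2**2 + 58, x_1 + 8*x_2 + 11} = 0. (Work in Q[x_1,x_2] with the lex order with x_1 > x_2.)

Compute a lex Gröbner basis by Buchberger's algorithm.
f_1 = 6*x_1*x_2 - 3*x_1 - 4*x_2 + 67, LT = x_1*x_2.
f_2 = 6*x_1*x_2 - 2*x_1 + 3*x_2**2 + 58, LT = x_1*x_2.
f_3 = x_1 + 8*x_2 + 11, LT = x_1.

S(f_1,f_2): lcm = x_1*x_2. S = -1/6*x_1 - 1/2*x_2**2 - 2/3*x_2 + 3/2.
  leading term x_1: subtract (-1/6)·f_3 from -1/6*x_1 - 1/2*x_2**2 - 2/3*x_2 + 3/2 → -1/2*x_2**2 + 2/3*x_2 + 10/3
  leading term x_2**2: no divisor's leading term divides it; move -1/2*x_2**2 to the remainder.
  leading term x_2: no divisor's leading term divides it; move 2/3*x_2 to the remainder.
  leading term 1: no divisor's leading term divides it; move 10/3 to the remainder.
  remainder -1/2*x_2**2 + 2/3*x_2 + 10/3 ≠ 0; add h_4 = -1/2*x_2**2 + 2/3*x_2 + 10/3 to the basis.

S(f_1,f_3): lcm = x_1*x_2. S = -1/2*x_1 - 8*x_2**2 - 35/3*x_2 + 67/6.
  leading term x_1: subtract (-1/2)·f_3 from -1/2*x_1 - 8*x_2**2 - 35/3*x_2 + 67/6 → -8*x_2**2 - 23/3*x_2 + 50/3
  leading term x_2**2: subtract (16)·h_4 from -8*x_2**2 - 23/3*x_2 + 50/3 → -55/3*x_2 - 110/3
  leading term x_2: no divisor's leading term divides it; move -55/3*x_2 to the remainder.
  leading term 1: no divisor's leading term divides it; move -110/3 to the remainder.
  remainder -55/3*x_2 - 110/3 ≠ 0; add h_5 = -55/3*x_2 - 110/3 to the basis.

The other S-polynomials (S(f_2,f_3), S(f_1,h_4), S(f_2,h_4), S(f_3,h_4), S(f_1,h_5), S(f_2,h_5), S(f_3,h_5), S(h_4,h_5)) all reduce to 0 modulo the current basis, so we have a Gröbner basis.
Inter-reduce: drop elements whose leading term is divisible by another's, tail-reduce, and make monic.
Reduced Gröbner basis: {x_1 - 5, x_2 + 2}.

From the last basis element, x_2 + 2 = 0, so x_2 takes values in {-2}. Each choice, substituted upward through the basis, yields the corresponding point(s) of the solution set.
  x_2 = -2: the earlier basis element becomes x_1 - 5 = 0, giving x_1 = 5 — point (5, -2).
Check: every point annihilates each of the original generators.

{(5, -2)}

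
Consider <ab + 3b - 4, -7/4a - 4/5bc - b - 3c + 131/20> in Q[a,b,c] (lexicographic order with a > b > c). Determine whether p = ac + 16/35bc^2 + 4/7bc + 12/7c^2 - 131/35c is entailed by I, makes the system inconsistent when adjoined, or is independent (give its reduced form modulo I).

ac + 16/35bc^2 + 4/7bc + 12/7c^2 - 131/35c lies in I (it reduces to 0).

First compute the reduced Gröbner basis of I by Buchberger's algorithm.
f_1 = ab + 3b - 4, LT = ab.
f_2 = -7/4a - 4/5bc - b - 3c + 131/20, LT = a.

S(f_1,f_2): lcm = ab. S = -16/35b^2c - 4/7b^2 - 12/7bc + 236/35b - 4.
  leading term b^2c: no divisor's leading term divides it; move -16/35b^2c to the remainder.
  leading term b^2: no divisor's leading term divides it; move -4/7b^2 to the remainder.
  leading term bc: no divisor's leading term divides it; move -12/7bc to the remainder.
  leading term b: no divisor's leading term divides it; move 236/35b to the remainder.
  leading term 1: no divisor's leading term divides it; move -4 to the remainder.
  remainder -16/35b^2c - 4/7b^2 - 12/7bc + 236/35b - 4 ≠ 0; add h_3 = -16/35b^2c - 4/7b^2 - 12/7bc + 236/35b - 4 to the basis.

The other S-polynomials (S(f_1,h_3), S(f_2,h_3)) all reduce to 0 modulo the current basis, so we have a Gröbner basis.
Inter-reduce: drop elements whose leading term is divisible by another's, tail-reduce, and make monic.
Reduced Gröbner basis: {a + 16/35bc + 4/7b + 12/7c - 131/35, b^2c + 5/4b^2 + 15/4bc - 59/4b + 35/4}.
Label its elements g_1 = a + 16/35bc + 4/7b + 12/7c - 131/35, g_2 = b^2c + 5/4b^2 + 15/4bc - 59/4b + 35/4.

Reduce p = ac + 16/35bc^2 + 4/7bc + 12/7c^2 - 131/35c modulo G:
  leading term ac: subtract (c)·g_1 from ac + 16/35bc^2 + 4/7bc + 12/7c^2 - 131/35c → 0
  normal form = 0.
Since the normal form is 0, p ∈ I.

Ideal membership is decidable via reduction modulo a Gröbner basis.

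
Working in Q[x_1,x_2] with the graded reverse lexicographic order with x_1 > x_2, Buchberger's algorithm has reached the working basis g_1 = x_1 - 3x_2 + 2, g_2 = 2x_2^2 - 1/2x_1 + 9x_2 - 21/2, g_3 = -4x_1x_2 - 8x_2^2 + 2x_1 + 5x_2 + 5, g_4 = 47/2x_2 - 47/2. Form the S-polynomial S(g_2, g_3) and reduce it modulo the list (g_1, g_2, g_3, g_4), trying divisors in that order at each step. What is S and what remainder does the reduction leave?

S(g_2, g_3) = -2x_2^3 - 1/4x_1^2 + 5x_1x_2 + 5/4x_2^2 - 21/4x_1 + 5/4x_2; remainder on division = 0.

lcm(LM(g_2), LM(g_3)) = x_1x_2^2.
S = (lcm/LT(g_2))·g_2 − (lcm/LT(g_3))·g_3 = -2x_2^3 - 1/4x_1^2 + 5x_1x_2 + 5/4x_2^2 - 21/4x_1 + 5/4x_2.
Reduce S modulo (g_1, g_2, g_3, g_4) in that order:
  leading term x_2^3: subtract (-x_2)·g_2 from -2x_2^3 - 1/4x_1^2 + 5x_1x_2 + 5/4x_2^2 - 21/4x_1 + 5/4x_2 → -1/4x_1^2 + 9/2x_1x_2 + 41/4x_2^2 - 21/4x_1 - 37/4x_2
  leading term x_1^2: subtract (-1/4x_1)·g_1 from -1/4x_1^2 + 9/2x_1x_2 + 41/4x_2^2 - 21/4x_1 - 37/4x_2 → 15/4x_1x_2 + 41/4x_2^2 - 19/4x_1 - 37/4x_2
  leading term x_1x_2: subtract (15/4x_2)·g_1 from 15/4x_1x_2 + 41/4x_2^2 - 19/4x_1 - 37/4x_2 → 43/2x_2^2 - 19/4x_1 - 67/4x_2
  leading term x_2^2: subtract (43/4)·g_2 from 43/2x_2^2 - 19/4x_1 - 67/4x_2 → 5/8x_1 - 227/2x_2 + 903/8
  leading term x_1: subtract (5/8)·g_1 from 5/8x_1 - 227/2x_2 + 903/8 → -893/8x_2 + 893/8
  leading term x_2: subtract (-19/4)·g_4 from -893/8x_2 + 893/8 → 0
The remainder is 0, so this S-polynomial contributes no new basis element.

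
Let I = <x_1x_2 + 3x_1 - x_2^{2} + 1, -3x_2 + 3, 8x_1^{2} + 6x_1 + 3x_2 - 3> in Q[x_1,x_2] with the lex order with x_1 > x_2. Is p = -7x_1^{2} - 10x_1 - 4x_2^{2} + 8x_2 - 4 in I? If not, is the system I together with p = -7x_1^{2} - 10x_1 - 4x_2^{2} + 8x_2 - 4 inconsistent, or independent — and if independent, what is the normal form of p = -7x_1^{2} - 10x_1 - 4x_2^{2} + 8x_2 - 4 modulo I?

-7x_1^{2} - 10x_1 - 4x_2^{2} + 8x_2 - 4 lies in I (it reduces to 0).

First compute the reduced Gröbner basis of I by Buchberger's algorithm.
f_1 = x_1x_2 + 3x_1 - x_2^{2} + 1, LT = x_1x_2.
f_2 = -3x_2 + 3, LT = x_2.
f_3 = 8x_1^{2} + 6x_1 + 3x_2 - 3, LT = x_1^{2}.

S(f_1,f_2): lcm = x_1x_2. S = 4x_1 - x_2^{2} + 1.
  leading term x_1: no divisor's leading term divides it; move 4x_1 to the remainder.
  leading term x_2^{2}: subtract (\tfrac{1}{3}x_2)·f_2 from -x_2^{2} + 1 → -x_2 + 1
  leading term x_2: subtract (\tfrac{1}{3})·f_2 from -x_2 + 1 → 0
  remainder 4x_1 ≠ 0; add h_4 = 4x_1 to the basis.

The other S-polynomials (S(f_1,f_3), S(f_2,f_3), S(f_1,h_4), S(f_2,h_4), S(f_3,h_4)) all reduce to 0 modulo the current basis, so we have a Gröbner basis.
Inter-reduce: drop elements whose leading term is divisible by another's, tail-reduce, and make monic.
Reduced Gröbner basis: {x_1, x_2 - 1}.
Label its elements g_1 = x_1, g_2 = x_2 - 1.

Reduce p = -7x_1^{2} - 10x_1 - 4x_2^{2} + 8x_2 - 4 modulo G:
  leading term x_1^{2}: subtract (-7x_1)·g_1 from -7x_1^{2} - 10x_1 - 4x_2^{2} + 8x_2 - 4 → -10x_1 - 4x_2^{2} + 8x_2 - 4
  leading term x_1: subtract (-10)·g_1 from -10x_1 - 4x_2^{2} + 8x_2 - 4 → -4x_2^{2} + 8x_2 - 4
  leading term x_2^{2}: subtract (-4x_2)·g_2 from -4x_2^{2} + 8x_2 - 4 → 4x_2 - 4
  leading term x_2: subtract (4)·g_2 from 4x_2 - 4 → 0
  normal form = 0.
Since the normal form is 0, p ∈ I.

The remainder on division by a Gröbner basis is unique — it is the normal form.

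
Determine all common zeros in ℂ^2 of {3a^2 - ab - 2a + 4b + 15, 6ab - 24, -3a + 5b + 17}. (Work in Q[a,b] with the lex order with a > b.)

Compute a lex Gröbner basis by Buchberger's algorithm.
f_1 = 3a^2 - ab - 2a + 4b + 15, LT = a^2.
f_2 = 6ab - 24, LT = ab.
f_3 = -3a + 5b + 17, LT = a.

S(f_1,f_2): lcm = a^2b. S = -1/3ab^2 - 2/3ab + 4a + 4/3b^2 + 5b.
  leading term ab^2: subtract (-1/18b)·f_2 from -1/3ab^2 - 2/3ab + 4a + 4/3b^2 + 5b → -2/3ab + 4a + 4/3b^2 + 11/3b
  leading term ab: subtract (-1/9)·f_2 from -2/3ab + 4a + 4/3b^2 + 11/3b → 4a + 4/3b^2 + 11/3b - 8/3
  leading term a: subtract (-4/3)·f_3 from 4a + 4/3b^2 + 11/3b - 8/3 → 4/3b^2 + 31/3b + 20
  leading term b^2: no divisor's leading term divides it; move 4/3b^2 to the remainder.
  leading term b: no divisor's leading term divides it; move 31/3b to the remainder.
  leading term 1: no divisor's leading term divides it; move 20 to the remainder.
  remainder 4/3b^2 + 31/3b + 20 ≠ 0; add h_4 = 4/3b^2 + 31/3b + 20 to the basis.

S(f_1,f_3): lcm = a^2. S = 4/3ab + 5a + 4/3b + 5.
  leading term ab: subtract (2/9)·f_2 from 4/3ab + 5a + 4/3b + 5 → 5a + 4/3b + 31/3
  leading term a: subtract (-5/3)·f_3 from 5a + 4/3b + 31/3 → 29/3b + 116/3
  leading term b: no divisor's leading term divides it; move 29/3b to the remainder.
  leading term 1: no divisor's leading term divides it; move 116/3 to the remainder.
  remainder 29/3b + 116/3 ≠ 0; add h_5 = 29/3b + 116/3 to the basis.

The other S-polynomials (S(f_2,f_3), S(f_1,h_4), S(f_2,h_4), S(f_3,h_4), S(f_1,h_5), S(f_2,h_5), S(f_3,h_5), S(h_4,h_5)) all reduce to 0 modulo the current basis, so we have a Gröbner basis.
Inter-reduce: drop elements whose leading term is divisible by another's, tail-reduce, and make monic.
Reduced Gröbner basis: {a + 1, b + 4}.

A lex Gröbner basis eliminates variables successively. Here b + 4 depends only on b, with roots {-4}; lifting each root through the earlier basis elements recovers the full solutions.
  b = -4: the earlier basis element becomes a + 1 = 0, giving a = -1 — point (-1, -4).

{(-1, -4)}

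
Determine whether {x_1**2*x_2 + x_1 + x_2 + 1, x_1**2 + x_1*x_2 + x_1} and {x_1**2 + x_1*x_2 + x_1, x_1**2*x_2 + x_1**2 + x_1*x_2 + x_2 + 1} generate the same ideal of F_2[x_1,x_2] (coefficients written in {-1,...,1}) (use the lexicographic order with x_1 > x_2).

Yes, the ideals are equal.

Two ideals are equal iff their reduced Gröbner bases coincide (the reduced basis is unique for a fixed ordering).
Buchberger on the first generating set:
f_1 = x_1**2*x_2 + x_1 + x_2 + 1, LT = x_1**2*x_2.
f_2 = x_1**2 + x_1*x_2 + x_1, LT = x_1**2.

S(f_1,f_2): lcm = x_1**2*x_2. S = x_1*x_2**2 + x_1*x_2 + x_1 + x_2 + 1.
  leading term x_1*x_2**2: no divisor's leading term divides it; move x_1*x_2**2 to the remainder.
  leading term x_1*x_2: no divisor's leading term divides it; move x_1*x_2 to the remainder.
  leading term x_1: no divisor's leading term divides it; move x_1 to the remainder.
  leading term x_2: no divisor's leading term divides it; move x_2 to the remainder.
  leading term 1: no divisor's leading term divides it; move 1 to the remainder.
  remainder x_1*x_2**2 + x_1*x_2 + x_1 + x_2 + 1 ≠ 0; add g_3 = x_1*x_2**2 + x_1*x_2 + x_1 + x_2 + 1 to the basis.

S(f_1,g_3): lcm = x_1**2*x_2**2. S = x_1**2*x_2 + x_1**2 + x_1 + x_2**2 + x_2.
  leading term x_1**2*x_2: subtract (1)·f_1 from x_1**2*x_2 + x_1**2 + x_1 + x_2**2 + x_2 → x_1**2 + x_2**2 + 1
  leading term x_1**2: subtract (1)·f_2 from x_1**2 + x_2**2 + 1 → x_1*x_2 + x_1 + x_2**2 + 1
  leading term x_1*x_2: no divisor's leading term divides it; move x_1*x_2 to the remainder.
  leading term x_1: no divisor's leading term divides it; move x_1 to the remainder.
  leading term x_2**2: no divisor's leading term divides it; move x_2**2 to the remainder.
  leading term 1: no divisor's leading term divides it; move 1 to the remainder.
  remainder x_1*x_2 + x_1 + x_2**2 + 1 ≠ 0; add g_4 = x_1*x_2 + x_1 + x_2**2 + 1 to the basis.

S(g_3,g_4): lcm = x_1*x_2**2. S = x_1 + x_2**3 + 1.
  leading term x_1: no divisor's leading term divides it; move x_1 to the remainder.
  leading term x_2**3: no divisor's leading term divides it; move x_2**3 to the remainder.
  leading term 1: no divisor's leading term divides it; move 1 to the remainder.
  remainder x_1 + x_2**3 + 1 ≠ 0; add g_5 = x_1 + x_2**3 + 1 to the basis.

S(g_3,g_5): lcm = x_1*x_2**2. S = x_1*x_2 + x_1 + x_2**5 + x_2**2 + x_2 + 1.
  leading term x_1*x_2: subtract (1)·g_4 from x_1*x_2 + x_1 + x_2**5 + x_2**2 + x_2 + 1 → x_2**5 + x_2
  leading term x_2**5: no divisor's leading term divides it; move x_2**5 to the remainder.
  leading term x_2: no divisor's leading term divides it; move x_2 to the remainder.
  remainder x_2**5 + x_2 ≠ 0; add g_6 = x_2**5 + x_2 to the basis.

S(g_4,g_5): lcm = x_1*x_2. S = x_1 + x_2**4 + x_2**2 + x_2 + 1.
  leading term x_1: subtract (1)·g_5 from x_1 + x_2**4 + x_2**2 + x_2 + 1 → x_2**4 + x_2**3 + x_2**2 + x_2
  leading term x_2**4: no divisor's leading term divides it; move x_2**4 to the remainder.
  leading term x_2**3: no divisor's leading term divides it; move x_2**3 to the remainder.
  leading term x_2**2: no divisor's leading term divides it; move x_2**2 to the remainder.
  leading term x_2: no divisor's leading term divides it; move x_2 to the remainder.
  remainder x_2**4 + x_2**3 + x_2**2 + x_2 ≠ 0; add g_7 = x_2**4 + x_2**3 + x_2**2 + x_2 to the basis.

The other S-polynomials (S(f_2,g_3), S(f_1,g_4), S(f_2,g_4), S(f_1,g_5), S(f_2,g_5), S(f_1,g_6), S(f_2,g_6), S(g_3,g_6), S(g_4,g_6), S(g_5,g_6), S(f_1,g_7), S(f_2,g_7), S(g_3,g_7), S(g_4,g_7), S(g_5,g_7), S(g_6,g_7)) all reduce to 0 modulo the current basis, so we have a Gröbner basis.
Inter-reduce: drop elements whose leading term is divisible by another's, tail-reduce, and make monic.
Reduced Gröbner basis: {x_1 + x_2**3 + 1, x_2**4 + x_2**3 + x_2**2 + x_2}.

Buchberger on the second generating set:
h_1 = x_1**2 + x_1*x_2 + x_1, LT = x_1**2.
h_2 = x_1**2*x_2 + x_1**2 + x_1*x_2 + x_2 + 1, LT = x_1**2*x_2.

S(h_1,h_2): lcm = x_1**2*x_2. S = x_1**2 + x_1*x_2**2 + x_2 + 1.
  leading term x_1**2: subtract (1)·h_1 from x_1**2 + x_1*x_2**2 + x_2 + 1 → x_1*x_2**2 + x_1*x_2 + x_1 + x_2 + 1
  leading term x_1*x_2**2: no divisor's leading term divides it; move x_1*x_2**2 to the remainder.
  leading term x_1*x_2: no divisor's leading term divides it; move x_1*x_2 to the remainder.
  leading term x_1: no divisor's leading term divides it; move x_1 to the remainder.
  leading term x_2: no divisor's leading term divides it; move x_2 to the remainder.
  leading term 1: no divisor's leading term divides it; move 1 to the remainder.
  remainder x_1*x_2**2 + x_1*x_2 + x_1 + x_2 + 1 ≠ 0; add k_3 = x_1*x_2**2 + x_1*x_2 + x_1 + x_2 + 1 to the basis.

S(h_1,k_3): lcm = x_1**2*x_2**2. S = x_1**2*x_2 + x_1**2 + x_1*x_2**3 + x_1*x_2**2 + x_1*x_2 + x_1.
  leading term x_1**2*x_2: subtract (x_2)·h_1 from x_1**2*x_2 + x_1**2 + x_1*x_2**3 + x_1*x_2**2 + x_1*x_2 + x_1 → x_1**2 + x_1*x_2**3 + x_1
  leading term x_1**2: subtract (1)·h_1 from x_1**2 + x_1*x_2**3 + x_1 → x_1*x_2**3 + x_1*x_2
  leading term x_1*x_2**3: subtract (x_2)·k_3 from x_1*x_2**3 + x_1*x_2 → x_1*x_2**2 + x_2**2 + x_2
  leading term x_1*x_2**2: subtract (1)·k_3 from x_1*x_2**2 + x_2**2 + x_2 → x_1*x_2 + x_1 + x_2**2 + 1
  leading term x_1*x_2: no divisor's leading term divides it; move x_1*x_2 to the remainder.
  leading term x_1: no divisor's leading term divides it; move x_1 to the remainder.
  leading term x_2**2: no divisor's leading term divides it; move x_2**2 to the remainder.
  leading term 1: no divisor's leading term divides it; move 1 to the remainder.
  remainder x_1*x_2 + x_1 + x_2**2 + 1 ≠ 0; add k_4 = x_1*x_2 + x_1 + x_2**2 + 1 to the basis.

S(k_3,k_4): lcm = x_1*x_2**2. S = x_1 + x_2**3 + 1.
  leading term x_1: no divisor's leading term divides it; move x_1 to the remainder.
  leading term x_2**3: no divisor's leading term divides it; move x_2**3 to the remainder.
  leading term 1: no divisor's leading term divides it; move 1 to the remainder.
  remainder x_1 + x_2**3 + 1 ≠ 0; add k_5 = x_1 + x_2**3 + 1 to the basis.

S(k_3,k_5): lcm = x_1*x_2**2. S = x_1*x_2 + x_1 + x_2**5 + x_2**2 + x_2 + 1.
  leading term x_1*x_2: subtract (1)·k_4 from x_1*x_2 + x_1 + x_2**5 + x_2**2 + x_2 + 1 → x_2**5 + x_2
  leading term x_2**5: no divisor's leading term divides it; move x_2**5 to the remainder.
  leading term x_2: no divisor's leading term divides it; move x_2 to the remainder.
  remainder x_2**5 + x_2 ≠ 0; add k_6 = x_2**5 + x_2 to the basis.

S(k_4,k_5): lcm = x_1*x_2. S = x_1 + x_2**4 + x_2**2 + x_2 + 1.
  leading term x_1: subtract (1)·k_5 from x_1 + x_2**4 + x_2**2 + x_2 + 1 → x_2**4 + x_2**3 + x_2**2 + x_2
  leading term x_2**4: no divisor's leading term divides it; move x_2**4 to the remainder.
  leading term x_2**3: no divisor's leading term divides it; move x_2**3 to the remainder.
  leading term x_2**2: no divisor's leading term divides it; move x_2**2 to the remainder.
  leading term x_2: no divisor's leading term divides it; move x_2 to the remainder.
  remainder x_2**4 + x_2**3 + x_2**2 + x_2 ≠ 0; add k_7 = x_2**4 + x_2**3 + x_2**2 + x_2 to the basis.

The other S-polynomials (S(h_2,k_3), S(h_1,k_4), S(h_2,k_4), S(h_1,k_5), S(h_2,k_5), S(h_1,k_6), S(h_2,k_6), S(k_3,k_6), S(k_4,k_6), S(k_5,k_6), S(h_1,k_7), S(h_2,k_7), S(k_3,k_7), S(k_4,k_7), S(k_5,k_7), S(k_6,k_7)) all reduce to 0 modulo the current basis, so we have a Gröbner basis.
Inter-reduce: drop elements whose leading term is divisible by another's, tail-reduce, and make monic.
Reduced Gröbner basis: {x_1 + x_2**3 + 1, x_2**4 + x_2**3 + x_2**2 + x_2}.

The two bases agree; hence the ideals are identical.
The same test decides containment: I ⊆ J iff every generator of I reduces to 0 modulo a Gröbner basis of J.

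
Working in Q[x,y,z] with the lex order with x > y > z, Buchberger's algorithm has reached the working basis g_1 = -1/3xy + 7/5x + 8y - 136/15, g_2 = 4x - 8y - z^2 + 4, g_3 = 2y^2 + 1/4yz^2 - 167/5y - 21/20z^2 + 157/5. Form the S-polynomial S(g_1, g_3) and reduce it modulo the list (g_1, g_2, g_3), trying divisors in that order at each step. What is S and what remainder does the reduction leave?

S(g_1, g_3) = -1/8xyz^2 + 25/2xy + 21/40xz^2 - 157/10x - 24y^2 + 136/5y; remainder on division = 0.

lcm(LM(g_1), LM(g_3)) = xy^2.
S = (lcm/LT(g_1))·g_1 − (lcm/LT(g_3))·g_3 = -1/8xyz^2 + 25/2xy + 21/40xz^2 - 157/10x - 24y^2 + 136/5y.
Reduce S modulo (g_1, g_2, g_3) in that order:
  leading term xyz^2: subtract (3/8z^2)·g_1 from -1/8xyz^2 + 25/2xy + 21/40xz^2 - 157/10x - 24y^2 + 136/5y → 25/2xy - 157/10x - 24y^2 - 3yz^2 + 136/5y + 17/5z^2
  leading term xy: subtract (-75/2)·g_1 from 25/2xy - 157/10x - 24y^2 - 3yz^2 + 136/5y + 17/5z^2 → 184/5x - 24y^2 - 3yz^2 + 1636/5y + 17/5z^2 - 340
  leading term x: subtract (46/5)·g_2 from 184/5x - 24y^2 - 3yz^2 + 1636/5y + 17/5z^2 - 340 → -24y^2 - 3yz^2 + 2004/5y + 63/5z^2 - 1884/5
  leading term y^2: subtract (-12)·g_3 from -24y^2 - 3yz^2 + 2004/5y + 63/5z^2 - 1884/5 → 0
The remainder is 0, so this S-polynomial contributes no new basis element.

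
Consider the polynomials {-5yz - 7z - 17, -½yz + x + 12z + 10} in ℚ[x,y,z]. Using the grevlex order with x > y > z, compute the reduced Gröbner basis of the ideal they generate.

f_1 = -5yz - 7z - 17, LT = yz.
f_2 = -½yz + x + 12z + 10, LT = yz.

S(f_1,f_2): lcm = yz. S = 2x + 127/5z + 117/5.
  reduce S modulo (f_1, f_2):
  remainder 2x + 127/5z + 117/5 ≠ 0; add g_3 = 2x + 127/5z + 117/5 to the basis.

The other S-polynomials (S(f_1,g_3), S(f_2,g_3)) all reduce to 0 modulo the current basis, so we have a Gröbner basis.
Inter-reduce: drop elements whose leading term is divisible by another's, tail-reduce, and make monic.

G = {yz + 7/5z + 17/5, x + 127/10z + 117/10}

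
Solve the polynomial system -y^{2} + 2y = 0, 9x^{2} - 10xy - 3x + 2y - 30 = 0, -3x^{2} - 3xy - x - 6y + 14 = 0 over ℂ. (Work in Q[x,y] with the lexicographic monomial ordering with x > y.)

{(2, 0)}

Compute a lex Gröbner basis by Buchberger's algorithm.
f_1 = -y^{2} + 2y, LT = y^{2}.
f_2 = 9x^{2} - 10xy - 3x + 2y - 30, LT = x^{2}.
f_3 = -3x^{2} - 3xy - x - 6y + 14, LT = x^{2}.

S(f_1,f_2): leading monomials are coprime, so the S-polynomial reduces to 0 (Buchberger's first criterion).
S(f_1,f_3): leading monomials are coprime, so the S-polynomial reduces to 0 (Buchberger's first criterion).
S(f_2,f_3): lcm = x^{2}. S = -\tfrac{19}{9}xy - \tfrac{2}{3}x - \tfrac{16}{9}y + \tfrac{4}{3}.
  leading term xy: no divisor's leading term divides it; move -\tfrac{19}{9}xy to the remainder.
  leading term x: no divisor's leading term divides it; move -\tfrac{2}{3}x to the remainder.
  leading term y: no divisor's leading term divides it; move -\tfrac{16}{9}y to the remainder.
  leading term 1: no divisor's leading term divides it; move \tfrac{4}{3} to the remainder.
  remainder -\tfrac{19}{9}xy - \tfrac{2}{3}x - \tfrac{16}{9}y + \tfrac{4}{3} ≠ 0; add h_4 = -\tfrac{19}{9}xy - \tfrac{2}{3}x - \tfrac{16}{9}y + \tfrac{4}{3} to the basis.

S(f_1,h_4): lcm = xy^{2}. S = -\tfrac{44}{19}xy - \tfrac{16}{19}y^{2} + \tfrac{12}{19}y.
  leading term xy: subtract (\tfrac{396}{361})·h_4 from -\tfrac{44}{19}xy - \tfrac{16}{19}y^{2} + \tfrac{12}{19}y → \tfrac{264}{361}x - \tfrac{16}{19}y^{2} + \tfrac{932}{361}y - \tfrac{528}{361}
  leading term x: no divisor's leading term divides it; move \tfrac{264}{361}x to the remainder.
  leading term y^{2}: subtract (\tfrac{16}{19})·f_1 from -\tfrac{16}{19}y^{2} + \tfrac{932}{361}y - \tfrac{528}{361} → \tfrac{324}{361}y - \tfrac{528}{361}
  leading term y: no divisor's leading term divides it; move \tfrac{324}{361}y to the remainder.
  leading term 1: no divisor's leading term divides it; move -\tfrac{528}{361} to the remainder.
  remainder \tfrac{264}{361}x + \tfrac{324}{361}y - \tfrac{528}{361} ≠ 0; add h_5 = \tfrac{264}{361}x + \tfrac{324}{361}y - \tfrac{528}{361} to the basis.

S(f_2,h_4): lcm = x^{2}y. S = -\tfrac{6}{19}x^{2} - \tfrac{10}{9}xy^{2} - \tfrac{67}{57}xy + \tfrac{12}{19}x + \tfrac{2}{9}y^{2} - \tfrac{10}{3}y.
  leading term x^{2}: subtract (-\tfrac{2}{57})·f_2 from -\tfrac{6}{19}x^{2} - \tfrac{10}{9}xy^{2} - \tfrac{67}{57}xy + \tfrac{12}{19}x + \tfrac{2}{9}y^{2} - \tfrac{10}{3}y → -\tfrac{10}{9}xy^{2} - \tfrac{29}{19}xy + \tfrac{10}{19}x + \tfrac{2}{9}y^{2} - \tfrac{62}{19}y - \tfrac{20}{19}
  leading term xy^{2}: subtract (\tfrac{10}{9}x)·f_1 from -\tfrac{10}{9}xy^{2} - \tfrac{29}{19}xy + \tfrac{10}{19}x + \tfrac{2}{9}y^{2} - \tfrac{62}{19}y - \tfrac{20}{19} → -\tfrac{641}{171}xy + \tfrac{10}{19}x + \tfrac{2}{9}y^{2} - \tfrac{62}{19}y - \tfrac{20}{19}
  leading term xy: subtract (\tfrac{641}{361})·h_4 from -\tfrac{641}{171}xy + \tfrac{10}{19}x + \tfrac{2}{9}y^{2} - \tfrac{62}{19}y - \tfrac{20}{19} → \tfrac{1852}{1083}x + \tfrac{2}{9}y^{2} - \tfrac{346}{3249}y - \tfrac{3704}{1083}
  leading term x: subtract (\tfrac{463}{198})·h_5 from \tfrac{1852}{1083}x + \tfrac{2}{9}y^{2} - \tfrac{346}{3249}y - \tfrac{3704}{1083} → \tfrac{2}{9}y^{2} - \tfrac{4148}{1881}y
  leading term y^{2}: subtract (-\tfrac{2}{9})·f_1 from \tfrac{2}{9}y^{2} - \tfrac{4148}{1881}y → -\tfrac{368}{209}y
  leading term y: no divisor's leading term divides it; move -\tfrac{368}{209}y to the remainder.
  remainder -\tfrac{368}{209}y ≠ 0; add h_6 = -\tfrac{368}{209}y to the basis.

S(f_3,h_4): lcm = x^{2}y. S = -\tfrac{6}{19}x^{2} + xy^{2} - \tfrac{29}{57}xy + \tfrac{12}{19}x + 2y^{2} - \tfrac{14}{3}y.
  leading term x^{2}: subtract (-\tfrac{2}{57})·f_2 from -\tfrac{6}{19}x^{2} + xy^{2} - \tfrac{29}{57}xy + \tfrac{12}{19}x + 2y^{2} - \tfrac{14}{3}y → xy^{2} - \tfrac{49}{57}xy + \tfrac{10}{19}x + 2y^{2} - \tfrac{262}{57}y - \tfrac{20}{19}
  leading term xy^{2}: subtract (-x)·f_1 from xy^{2} - \tfrac{49}{57}xy + \tfrac{10}{19}x + 2y^{2} - \tfrac{262}{57}y - \tfrac{20}{19} → \tfrac{65}{57}xy + \tfrac{10}{19}x + 2y^{2} - \tfrac{262}{57}y - \tfrac{20}{19}
  leading term xy: subtract (-\tfrac{195}{361})·h_4 from \tfrac{65}{57}xy + \tfrac{10}{19}x + 2y^{2} - \tfrac{262}{57}y - \tfrac{20}{19} → \tfrac{60}{361}x + 2y^{2} - \tfrac{2006}{361}y - \tfrac{120}{361}
  leading term x: subtract (\tfrac{5}{22})·h_5 from \tfrac{60}{361}x + 2y^{2} - \tfrac{2006}{361}y - \tfrac{120}{361} → 2y^{2} - \tfrac{1204}{209}y
  leading term y^{2}: subtract (-2)·f_1 from 2y^{2} - \tfrac{1204}{209}y → -\tfrac{368}{209}y
  leading term y: subtract (1)·h_6 from -\tfrac{368}{209}y → 0
  remainder 0.

S(f_1,h_5): leading monomials are coprime, so the S-polynomial reduces to 0 (Buchberger's first criterion).
S(f_2,h_5): lcm = x^{2}. S = -\tfrac{463}{198}xy + \tfrac{5}{3}x + \tfrac{2}{9}y - \tfrac{10}{3}.
  leading term xy: subtract (\tfrac{463}{418})·h_4 from -\tfrac{463}{198}xy + \tfrac{5}{3}x + \tfrac{2}{9}y - \tfrac{10}{3} → \tfrac{1508}{627}x + \tfrac{458}{209}y - \tfrac{3016}{627}
  leading term x: subtract (\tfrac{7163}{2178})·h_5 from \tfrac{1508}{627}x + \tfrac{458}{209}y - \tfrac{3016}{627} → -\tfrac{92}{121}y
  leading term y: subtract (\tfrac{19}{44})·h_6 from -\tfrac{92}{121}y → 0
  remainder 0.

S(f_3,h_5): lcm = x^{2}. S = -\tfrac{5}{22}xy + \tfrac{7}{3}x + 2y - \tfrac{14}{3}.
  leading term xy: subtract (\tfrac{45}{418})·h_4 from -\tfrac{5}{22}xy + \tfrac{7}{3}x + 2y - \tfrac{14}{3} → \tfrac{1508}{627}x + \tfrac{458}{209}y - \tfrac{3016}{627}
  leading term x: subtract (\tfrac{7163}{2178})·h_5 from \tfrac{1508}{627}x + \tfrac{458}{209}y - \tfrac{3016}{627} → -\tfrac{92}{121}y
  leading term y: subtract (\tfrac{19}{44})·h_6 from -\tfrac{92}{121}y → 0
  remainder 0.

S(h_4,h_5): lcm = xy. S = \tfrac{6}{19}x - \tfrac{27}{22}y^{2} + \tfrac{54}{19}y - \tfrac{12}{19}.
  leading term x: subtract (\tfrac{19}{44})·h_5 from \tfrac{6}{19}x - \tfrac{27}{22}y^{2} + \tfrac{54}{19}y - \tfrac{12}{19} → -\tfrac{27}{22}y^{2} + \tfrac{27}{11}y
  leading term y^{2}: subtract (\tfrac{27}{22})·f_1 from -\tfrac{27}{22}y^{2} + \tfrac{27}{11}y → 0
  remainder 0.

S(f_1,h_6): lcm = y^{2}. S = -2y.
  leading term y: subtract (\tfrac{209}{184})·h_6 from -2y → 0
  remainder 0.

S(f_2,h_6): leading monomials are coprime, so the S-polynomial reduces to 0 (Buchberger's first criterion).
S(f_3,h_6): leading monomials are coprime, so the S-polynomial reduces to 0 (Buchberger's first criterion).
S(h_4,h_6): lcm = xy. S = \tfrac{6}{19}x + \tfrac{16}{19}y - \tfrac{12}{19}.
  leading term x: subtract (\tfrac{19}{44})·h_5 from \tfrac{6}{19}x + \tfrac{16}{19}y - \tfrac{12}{19} → \tfrac{5}{11}y
  leading term y: subtract (-\tfrac{95}{368})·h_6 from \tfrac{5}{11}y → 0
  remainder 0.

S(h_5,h_6): leading monomials are coprime, so the S-polynomial reduces to 0 (Buchberger's first criterion).
Every S-polynomial of the final basis reduces to 0, so we have a Gröbner basis.
Inter-reduce: drop elements whose leading term is divisible by another's, tail-reduce, and make monic.
Reduced Gröbner basis: {x - 2, y}.

Since the basis is lex-ordered, y is univariate in y. Its roots are {0}. Back-substituting each root into the other basis elements fixes the other coordinates.
  y = 0: the earlier basis element becomes x - 2 = 0, giving x = 2 — point (2, 0).
Check: every point annihilates each of the original generators.
Zero-dimensionality of the ideal guarantees finitely many solutions over ℂ.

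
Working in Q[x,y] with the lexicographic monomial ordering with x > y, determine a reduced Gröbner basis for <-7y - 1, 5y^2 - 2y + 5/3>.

f_1 = -7y - 1, LT = y.
f_2 = 5y^2 - 2y + 5/3, LT = y^2.

S(f_1,f_2): lcm = y^2. S = 19/35y - 1/3.
  leading term y: subtract (-19/245)·f_1 from 19/35y - 1/3 → -302/735
  leading term 1: no divisor's leading term divides it; move -302/735 to the remainder.
  remainder -302/735 ≠ 0; add g_3 = -302/735 to the basis.

The other S-polynomials (S(f_1,g_3), S(f_2,g_3)) all reduce to 0 modulo the current basis, so we have a Gröbner basis.
Inter-reduce: drop elements whose leading term is divisible by another's, tail-reduce, and make monic.

G = {1}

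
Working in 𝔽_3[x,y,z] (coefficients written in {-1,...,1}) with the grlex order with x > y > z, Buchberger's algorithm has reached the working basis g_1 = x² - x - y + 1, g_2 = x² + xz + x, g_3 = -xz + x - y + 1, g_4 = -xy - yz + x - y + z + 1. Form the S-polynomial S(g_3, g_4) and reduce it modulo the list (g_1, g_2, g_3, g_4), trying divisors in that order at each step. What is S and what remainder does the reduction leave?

lcm(LM(g_3), LM(g_4)) = xyz.
S = (lcm/LT(g_3))·g_3 − (lcm/LT(g_4))·g_4 = -yz² - xy + xz + y² - yz + z² - y + z.
Reduce S modulo (g_1, g_2, g_3, g_4) in that order:
  leading term yz²: no divisor's leading term divides it; move -yz² to the remainder.
  leading term xy: subtract (1)·g_4 from -xy + xz + y² - yz + z² - y + z → xz + y² + z² - x - 1
  leading term xz: subtract (-1)·g_3 from xz + y² + z² - x - 1 → y² + z² - y
  leading term y²: no divisor's leading term divides it; move y² to the remainder.
  leading term z²: no divisor's leading term divides it; move z² to the remainder.
  leading term y: no divisor's leading term divides it; move -y to the remainder.
The remainder -yz² + y² + z² - y is nonzero, so it would be added as the next basis element.
This is the inner loop of Buchberger's algorithm — each nonzero remainder becomes a new basis element.

S(g_3, g_4) = -yz² - xy + xz + y² - yz + z² - y + z; remainder on division = -yz² + y² + z² - y.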